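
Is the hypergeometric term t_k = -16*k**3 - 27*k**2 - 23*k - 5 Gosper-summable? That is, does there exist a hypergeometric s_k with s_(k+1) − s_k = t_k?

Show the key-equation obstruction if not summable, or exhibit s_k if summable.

r(k) = (16*k**3 + 75*k**2 + 125*k + 71)/(16*k**3 + 27*k**2 + 23*k + 5) after simplifying.
Take A(k)=1, B(k)=1, C(k)=k**3 + 27*k**2/16 + 23*k/16 + 5/16.
Key eq: (1)·f(k+1) = (1)·f(k) + (k**3 + 27*k**2/16 + 23*k/16 + 5/16).
Degrees (0,0,3) ⇒ d ≤ 4.
Match coefficients ⇒ f(k) = k*(4*k**3 + k**2 + 2*k - 2)/16.
So s_k = (B(k−1)f/C)·t_k = (k*(4*k**3 + k**2 + 2*k - 2)/(16*k**3 + 27*k**2 + 23*k + 5))·t_k = k*(-4*k**3 - k**2 - 2*k + 2).
Δs = -16*k**3 - 27*k**2 - 23*k - 5, as required.

Yes. s_k = k*(-4*k**3 - k**2 - 2*k + 2).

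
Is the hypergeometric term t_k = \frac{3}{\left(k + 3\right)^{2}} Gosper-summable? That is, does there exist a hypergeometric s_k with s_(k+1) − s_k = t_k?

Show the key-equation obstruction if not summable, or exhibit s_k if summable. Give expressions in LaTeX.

No — the linear system for f has no solution.

t_(k+1)/t_k = (k + 3)**2/(k + 4)**2.
So A=k**2 + 6*k + 9 and B=k**2 + 8*k + 16, with C=1.
Set up (k**2 + 6*k + 9)·f(k+1) − (k**2 + 6*k + 9)·f(k) − (1) = 0.
From deg A=2, deg B=2, deg C=0: d=0.
Write f(k) = c0. Then LHS − RHS = -1, requiring -1 = 0: contradictory. No certificate.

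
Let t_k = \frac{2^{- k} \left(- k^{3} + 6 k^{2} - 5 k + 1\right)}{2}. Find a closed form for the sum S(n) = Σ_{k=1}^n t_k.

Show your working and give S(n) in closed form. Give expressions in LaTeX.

Compute t_(k+1)/t_k: get (k**3 - 3*k**2 - 4*k - 1)/(2*(k**3 - 6*k**2 + 5*k - 1)).
Take A(k)=1/2, B(k)=1, C(k)=k**3 - 6*k**2 + 5*k - 1.
f must satisfy (1/2)·f(k+1) − (1)·f(k) = k**3 - 6*k**2 + 5*k - 1.
From deg A=0, deg B=0, deg C=3: d=3.
Coefficient equations give f(k) = -2*(k**3 - 3*k**2 + 2*k - 1).
Get s_k = R·t_k = (k**3 - 3*k**2 + 2*k - 1)/2**k with R(k) = B(k−1)f(k)/C(k) = -2*(k**3 - 3*k**2 + 2*k - 1)/(k**3 - 6*k**2 + 5*k - 1).
s_(k+1) − s_k = (-k**3 + 6*k**2 - 5*k + 1)/(2*2**k) = t_k.
Σ_(k=1)^n t_k = s_(n+1) − s_(1) = (2**(-n - 1)*(n**3 - n - 1)) − (-1/2), i.e. 2**(-n - 1)*(2**n + n**3 - n - 1).

S(n) = 2^{- n - 1} \left(2^{n} + n^{3} - n - 1\right)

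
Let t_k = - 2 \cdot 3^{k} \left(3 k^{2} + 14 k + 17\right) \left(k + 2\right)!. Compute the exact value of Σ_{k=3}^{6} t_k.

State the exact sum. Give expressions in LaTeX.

The ratio is 3*(3*k**3 + 29*k**2 + 94*k + 102)/(3*k**2 + 14*k + 17).
Factor: A=3*k + 9; B=1; C=k**2 + 14*k/3 + 17/3.
Solve (3*k + 9)·f(k+1) − (1)·f(k) = k**2 + 14*k/3 + 17/3.
deg f ≤ 1 (via 1,0,2).
Coefficient equations give f(k) = (k + 1)/3.
Certificate R = B(k−1)f/C = (k + 1)/(3*k**2 + 14*k + 17) gives s_k = -2*3**k*(k + 1)*factorial(k + 2).
Δs = -2*3**k*(3*k**2 + 14*k + 17)*factorial(k + 2), as required.
Evaluate s at k=7 and k=3: -12697896960 and -25920; difference -12697871040.

Σ = -12697871040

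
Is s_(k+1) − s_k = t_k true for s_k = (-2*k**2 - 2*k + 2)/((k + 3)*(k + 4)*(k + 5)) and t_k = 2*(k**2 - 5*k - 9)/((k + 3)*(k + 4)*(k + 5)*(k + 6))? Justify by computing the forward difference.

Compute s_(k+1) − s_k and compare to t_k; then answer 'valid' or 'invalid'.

Valid: the claim telescopes to t_k.

s_(k+1) = 2*(-k - (k + 1)**2)/((k + 4)*(k + 5)*(k + 6))
s_(k+1) − s_k = 2*(k**2 - 5*k - 9)/(k**4 + 18*k**3 + 119*k**2 + 342*k + 360)
(s_(k+1) − s_k) − t_k = 0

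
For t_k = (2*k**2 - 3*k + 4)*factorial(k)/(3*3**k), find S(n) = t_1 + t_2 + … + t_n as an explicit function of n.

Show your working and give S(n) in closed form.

S(n) = 3**(-n - 1)*(-3**n + 2*n**2*factorial(n) + 3*n*factorial(n) + factorial(n))

Ratio r(k) = (k + 1)*(-3*k + 2*(k + 1)**2 + 1)/(3*(2*k**2 - 3*k + 4)).
Take A(k)=k/3 + 1/3, B(k)=1, C(k)=k**2 - 3*k/2 + 2.
Need (k/3 + 1/3)·f(k+1) − (1)·f(k) = k**2 - 3*k/2 + 2.
d = 1 from the (1,0,2) case.
Solve for f: f(k) = 3*(2*k - 1)/2 (degree 1 ≤ 1).
Certificate R = B(k−1)f/C = 3*(2*k - 1)/(2*k**2 - 3*k + 4) gives s_k = (2*k - 1)*factorial(k)/3**k.
Verify: (2*k**2 - 3*k + 4)*factorial(k)/(3*3**k) matches t_k.
s_(n+1) = 3**(-n - 1)*(2*n + 1)*factorial(n + 1) and s_(1) = 1/3, so S(n) = 3**(-n - 1)*(-3**n + 2*n**2*factorial(n) + 3*n*factorial(n) + factorial(n)).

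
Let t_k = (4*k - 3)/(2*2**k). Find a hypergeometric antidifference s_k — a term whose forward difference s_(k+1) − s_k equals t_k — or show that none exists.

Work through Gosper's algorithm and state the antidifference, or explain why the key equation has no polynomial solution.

s_k = (-4*k - 1)/2**k

t_(k+1)/t_k = (4*k + 1)/(2*(4*k - 3)).
Gosper form: A/B · C(k+1)/C(k) with A=1/2, B=1, C=k - 3/4.
Solve (1/2)·f(k+1) − (1)·f(k) = k - 3/4.
Bound: deg f ≤ 1.
Coefficient equations give f(k) = -(4*k + 1)/2.
Certificate R = B(k−1)f/C = -2*(4*k + 1)/(4*k - 3) gives s_k = (-4*k - 1)/2**k.
Verify: (4*k - 3)/(2*2**k) matches t_k.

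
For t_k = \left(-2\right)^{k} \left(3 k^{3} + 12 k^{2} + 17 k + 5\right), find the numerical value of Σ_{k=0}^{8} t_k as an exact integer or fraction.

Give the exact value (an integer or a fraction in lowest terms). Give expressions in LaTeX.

Ratio r(k) = 2*(-3*k**3 - 21*k**2 - 50*k - 37)/(3*k**3 + 12*k**2 + 17*k + 5).
Factor: A=-2; B=1; C=k**3 + 4*k**2 + 17*k/3 + 5/3.
Set up (-2)·f(k+1) − (1)·f(k) − (k**3 + 4*k**2 + 17*k/3 + 5/3) = 0.
d = 3 from the (0,0,3) case.
A polynomial solution: f(k) = -(k**3 + 2*k**2 + k - 1)/3.
Get s_k = R·t_k = (-2)**k*(-k**3 - 2*k**2 - k + 1) with R(k) = B(k−1)f(k)/C(k) = -(k**3 + 2*k**2 + k - 1)/(3*k**3 + 12*k**2 + 17*k + 5).
Δs = (-2)**k*(3*k**3 + 12*k**2 + 17*k + 5), as required.
Evaluate s at k=9 and k=0: 460288 and 1; difference 460287.

Σ = 460287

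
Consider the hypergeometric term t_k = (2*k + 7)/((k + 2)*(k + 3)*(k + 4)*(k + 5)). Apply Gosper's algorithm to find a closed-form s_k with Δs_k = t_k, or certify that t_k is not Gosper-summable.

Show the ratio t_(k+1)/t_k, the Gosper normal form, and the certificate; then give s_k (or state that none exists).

t_(k+1)/t_k = (k + 2)*(2*k + 9)/((k + 6)*(2*k + 7)).
A = k + 2, B = k + 6, C = k + 7/2.
Solve (k + 2)·f(k+1) − (k + 5)·f(k) = k + 7/2.
Bound: deg f ≤ 3.
Solve for f: f(k) = k*(k + 3)*(k + 6)/16 (degree 3 ≤ 3).
Get s_k = R·t_k = k*(k + 6)/(8*(k**2 + 6*k + 8)) with R(k) = B(k−1)f(k)/C(k) = k*(k + 3)*(k + 5)*(k + 6)/(8*(2*k + 7)).
s_(k+1) − s_k = (2*k + 7)/(k**4 + 14*k**3 + 71*k**2 + 154*k + 120) = t_k.

s_k = k*(k + 6)/(8*(k**2 + 6*k + 8))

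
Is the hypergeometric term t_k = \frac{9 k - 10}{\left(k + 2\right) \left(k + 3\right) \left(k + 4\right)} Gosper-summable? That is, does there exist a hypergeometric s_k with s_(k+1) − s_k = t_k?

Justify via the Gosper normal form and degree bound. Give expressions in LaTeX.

Step 1: r(k) = (k + 2)*(9*k - 1)/((k + 5)*(9*k - 10)).
Take A(k)=k + 2, B(k)=k + 5, C(k)=k - 10/9.
Key eq: (k + 2)·f(k+1) = (k + 4)·f(k) + (k - 10/9).
Degrees (1,1,1) ⇒ d ≤ 2.
Match coefficients ⇒ f(k) = k*(2*k - 17)/27.
Then R = B(k−1)f/C = k*(k + 4)*(2*k - 17)/(3*(9*k - 10)), so s_k = R(k)·t_k = k*(2*k - 17)/(3*(k + 2)*(k + 3)).
Verify: (9*k - 10)/(k**3 + 9*k**2 + 26*k + 24) matches t_k.

Yes. s_k = \frac{k \left(2 k - 17\right)}{3 \left(k + 2\right) \left(k + 3\right)}.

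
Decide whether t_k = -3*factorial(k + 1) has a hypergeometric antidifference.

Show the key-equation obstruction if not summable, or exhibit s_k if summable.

No — negative degree bound, so no certificate f.

Ratio r(k) = k + 2.
Normal form (A,B,C) = (k + 2, 1, 1).
Need (k + 2)·f(k+1) − (1)·f(k) = 1.
d = -1 from the (1,0,0) case.
d = -1 < 0 ⇒ no nonzero polynomial f; not summable.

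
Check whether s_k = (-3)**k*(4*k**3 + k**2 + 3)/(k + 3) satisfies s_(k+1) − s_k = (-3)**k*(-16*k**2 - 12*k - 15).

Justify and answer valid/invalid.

s_(k+1) = (-3)**(k + 1)*(4*(k + 1)**3 + (k + 1)**2 + 3)/(k + 4)
s_(k+1) − s_k = (-3)**k*(-16*k**4 - 92*k**3 - 163*k**2 - 153*k - 84)/(k**2 + 7*k + 12)
(s_(k+1) − s_k) − t_k = 32*(-3)**k*(k**3 + 4*k**2 + 3*k + 3)/(k**2 + 7*k + 12)

Invalid: residual 32*(-3)**k*(k**3 + 4*k**2 + 3*k + 3)/(k**2 + 7*k + 12) ≠ 0.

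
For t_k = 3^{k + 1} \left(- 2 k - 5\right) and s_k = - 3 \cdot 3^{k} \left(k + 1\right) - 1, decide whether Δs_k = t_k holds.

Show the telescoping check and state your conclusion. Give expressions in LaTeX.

s_(k+1) = -9*3**k*(k + 2) - 1
s_(k+1) − s_k = 3**(k + 1)*(-2*k - 5)
(s_(k+1) − s_k) − t_k = 0

Valid — Δs_k = t_k.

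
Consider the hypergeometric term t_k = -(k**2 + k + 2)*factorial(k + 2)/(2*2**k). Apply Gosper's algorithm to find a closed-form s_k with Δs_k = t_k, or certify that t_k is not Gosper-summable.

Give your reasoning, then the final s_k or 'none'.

s_k = -(k - 1)*factorial(k + 2)/2**k

r(k) = (k + 3)*(k + (k + 1)**2 + 3)/(2*(k**2 + k + 2)) after simplifying.
Gosper form: A/B · C(k+1)/C(k) with A=k/2 + 3/2, B=1, C=k**2 + k + 2.
Solve (k/2 + 3/2)·f(k+1) − (1)·f(k) = k**2 + k + 2.
Bound: deg f ≤ 1.
Solving with deg f ≤ 1: f(k) = 2*(k - 1).
Certificate R = B(k−1)f/C = 2*(k - 1)/(k**2 + k + 2) gives s_k = -(k - 1)*factorial(k + 2)/2**k.
s_(k+1) − s_k = -(k**2 + k + 2)*factorial(k + 2)/(2*2**k) = t_k.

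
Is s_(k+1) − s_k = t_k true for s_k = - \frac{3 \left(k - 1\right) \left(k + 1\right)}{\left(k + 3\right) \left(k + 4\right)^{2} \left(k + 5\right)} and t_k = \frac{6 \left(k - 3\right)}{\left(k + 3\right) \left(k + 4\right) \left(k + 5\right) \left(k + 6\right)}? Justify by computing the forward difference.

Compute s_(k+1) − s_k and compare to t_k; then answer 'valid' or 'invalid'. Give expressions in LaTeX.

Invalid: residual \frac{9 \left(- 3 k^{2} - 7 k + 30\right)}{k^{6} + 27 k^{5} + 301 k^{4} + 1773 k^{3} + 5818 k^{2} + 10080 k + 7200} ≠ 0.

s_(k+1) = -3*k*(k + 2)/((k + 4)*(k + 5)**2*(k + 6))
s_(k+1) − s_k = 3*(2*k**3 + 3*k**2 - 35*k - 30)/(k**6 + 27*k**5 + 301*k**4 + 1773*k**3 + 5818*k**2 + 10080*k + 7200)
(s_(k+1) − s_k) − t_k = 9*(-3*k**2 - 7*k + 30)/(k**6 + 27*k**5 + 301*k**4 + 1773*k**3 + 5818*k**2 + 10080*k + 7200)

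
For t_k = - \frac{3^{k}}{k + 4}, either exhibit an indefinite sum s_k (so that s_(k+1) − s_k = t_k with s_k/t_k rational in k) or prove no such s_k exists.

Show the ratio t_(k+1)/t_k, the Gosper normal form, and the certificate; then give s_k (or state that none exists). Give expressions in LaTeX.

not Gosper-summable; s_k does not exist

Ratio r(k) = 3*(k + 4)/(k + 5).
So A=3*k + 12 and B=k + 5, with C=1.
Solve (3*k + 12)·f(k+1) − (k + 4)·f(k) = 1.
Bound: deg f ≤ -1.
d = -1 < 0 ⇒ no nonzero polynomial f; not summable.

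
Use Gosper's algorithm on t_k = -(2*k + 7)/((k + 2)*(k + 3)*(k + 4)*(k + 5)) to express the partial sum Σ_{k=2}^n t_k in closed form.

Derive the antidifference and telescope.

The ratio is (k + 2)*(2*k + 9)/((k + 6)*(2*k + 7)).
Gosper form: A/B · C(k+1)/C(k) with A=k + 2, B=k + 6, C=k + 7/2.
Key eq: (k + 2)·f(k+1) = (k + 5)·f(k) + (k + 7/2).
Degrees (1,1,1) ⇒ d ≤ 3.
Match coefficients ⇒ f(k) = k*(k + 3)*(k + 6)/16.
Certificate R = B(k−1)f/C = k*(k + 3)*(k + 5)*(k + 6)/(8*(2*k + 7)) gives s_k = k*(-k - 6)/(8*(k**2 + 6*k + 8)).
s_(k+1) − s_k = (-2*k - 7)/(k**4 + 14*k**3 + 71*k**2 + 154*k + 120) = t_k.
s_(n+1) = (-n**2 - 8*n - 7)/(8*(n**2 + 8*n + 15)) and s_(2) = -1/12, so S(n) = (-n**2 - 8*n + 9)/(24*(n**2 + 8*n + 15)).

S(n) = (-n**2 - 8*n + 9)/(24*(n**2 + 8*n + 15))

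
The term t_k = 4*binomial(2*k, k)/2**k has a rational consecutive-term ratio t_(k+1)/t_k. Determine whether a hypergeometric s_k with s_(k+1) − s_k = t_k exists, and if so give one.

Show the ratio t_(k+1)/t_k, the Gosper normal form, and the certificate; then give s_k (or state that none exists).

Step 1: r(k) = (2*k + 1)/(k + 1).
A = 2*k + 1, B = k + 1, C = 1.
f must satisfy (2*k + 1)·f(k+1) − (k)·f(k) = 1.
From deg A=1, deg B=1, deg C=0: d=-1.
Bound -1 < 0, so the key equation has no polynomial solution.

none (Gosper's algorithm certifies no s_k)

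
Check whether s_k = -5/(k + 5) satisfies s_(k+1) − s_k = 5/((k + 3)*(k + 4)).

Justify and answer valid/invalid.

Invalid: residual 10*(-2*k - 9)/(k**4 + 18*k**3 + 119*k**2 + 342*k + 360) ≠ 0.

s_(k+1) = -5/(k + 6)
s_(k+1) − s_k = 5/((k + 5)*(k + 6))
(s_(k+1) − s_k) − t_k = 10*(-2*k - 9)/(k**4 + 18*k**3 + 119*k**2 + 342*k + 360)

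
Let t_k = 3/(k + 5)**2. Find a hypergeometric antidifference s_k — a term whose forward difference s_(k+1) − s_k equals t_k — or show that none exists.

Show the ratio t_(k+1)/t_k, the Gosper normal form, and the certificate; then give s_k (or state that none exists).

none — t_k is not Gosper-summable

Step 1: r(k) = (k + 5)**2/(k + 6)**2.
A = k**2 + 10*k + 25, B = k**2 + 12*k + 36, C = 1.
Solve (k**2 + 10*k + 25)·f(k+1) − (k**2 + 10*k + 25)·f(k) = 1.
d = 0 from the (2,2,0) case.
f = c0 ⇒ A·f(k+1) − B(k−1)·f(k) − C = -1. The system {-1 = 0} is inconsistent; no antidifference.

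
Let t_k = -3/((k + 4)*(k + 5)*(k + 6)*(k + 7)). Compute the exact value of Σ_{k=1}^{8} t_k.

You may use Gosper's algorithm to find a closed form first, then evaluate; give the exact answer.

Σ = -2/455

t_(k+1)/t_k = (k + 4)/(k + 8).
Gosper form: A/B · C(k+1)/C(k) with A=k + 4, B=k + 8, C=1.
Set up (k + 4)·f(k+1) − (k + 7)·f(k) − (1) = 0.
From deg A=1, deg B=1, deg C=0: d=3.
Solve for f: f(k) = k*(k**2 + 15*k + 74)/360 (degree 3 ≤ 3).
Then R = B(k−1)f/C = k*(k + 7)*(k**2 + 15*k + 74)/360, so s_k = R(k)·t_k = k*(-k**2 - 15*k - 74)/(120*(k + 4)*(k + 5)*(k + 6)).
Verify: -3/(k**4 + 22*k**3 + 179*k**2 + 638*k + 840) matches t_k.
Sum = s_(9) − s_(1); s_(9) = -29/3640, s_(1) = -1/280 ⇒ -2/455.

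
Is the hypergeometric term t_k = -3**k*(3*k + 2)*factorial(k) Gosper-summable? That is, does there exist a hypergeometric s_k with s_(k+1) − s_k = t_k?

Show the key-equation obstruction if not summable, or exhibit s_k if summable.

Yes. s_k = -3**k*factorial(k).

t_(k+1)/t_k = 3*(k + 1)*(3*k + 5)/(3*k + 2).
A = 3*k + 3, B = 1, C = k + 2/3.
f must satisfy (3*k + 3)·f(k+1) − (1)·f(k) = k + 2/3.
Degrees (1,0,1) ⇒ d ≤ 0.
Coefficient equations give f(k) = 1/3.
Then R = B(k−1)f/C = 1/(3*k + 2), so s_k = R(k)·t_k = -3**k*factorial(k).
Check: Δs_k = -3**k*(3*k + 2)*factorial(k). ✓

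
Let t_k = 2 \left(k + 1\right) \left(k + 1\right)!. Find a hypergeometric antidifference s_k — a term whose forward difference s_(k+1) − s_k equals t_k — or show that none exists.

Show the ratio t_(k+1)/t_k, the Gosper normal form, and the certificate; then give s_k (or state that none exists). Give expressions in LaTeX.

s_k = 2 \left(k + 1\right)!

The ratio is (k + 2)**2/(k + 1).
A = k + 2, B = 1, C = k + 1.
f must satisfy (k + 2)·f(k+1) − (1)·f(k) = k + 1.
Degrees (1,0,1) ⇒ d ≤ 0.
Match coefficients ⇒ f(k) = 1.
Certificate R = B(k−1)f/C = 1/(k + 1) gives s_k = 2*factorial(k + 1).
s_(k+1) − s_k = 2*(k + 1)*factorial(k + 1) = t_k.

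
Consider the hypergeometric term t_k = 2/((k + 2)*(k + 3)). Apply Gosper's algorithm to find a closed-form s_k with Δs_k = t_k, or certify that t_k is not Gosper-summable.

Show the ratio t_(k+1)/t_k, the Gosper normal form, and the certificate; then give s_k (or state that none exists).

s_k = k/(k + 2)

t_(k+1)/t_k = (k + 2)/(k + 4).
A = k + 2, B = k + 4, C = 1.
Need (k + 2)·f(k+1) − (k + 3)·f(k) = 1.
Degrees (1,1,0) ⇒ d ≤ 1.
Solve for f: f(k) = k/2 (degree 1 ≤ 1).
Certificate R = B(k−1)f/C = k*(k + 3)/2 gives s_k = k/(k + 2).
Check: Δs_k = 2/(k**2 + 5*k + 6). ✓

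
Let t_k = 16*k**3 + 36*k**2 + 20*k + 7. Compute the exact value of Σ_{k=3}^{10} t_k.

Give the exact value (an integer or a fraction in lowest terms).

Ratio r(k) = (16*k**3 + 84*k**2 + 140*k + 79)/(16*k**3 + 36*k**2 + 20*k + 7).
Take A(k)=1, B(k)=1, C(k)=k**3 + 9*k**2/4 + 5*k/4 + 7/16.
f must satisfy (1)·f(k+1) − (1)·f(k) = k**3 + 9*k**2/4 + 5*k/4 + 7/16.
d = 4 from the (0,0,3) case.
Solving with deg f ≤ 4: f(k) = k*(4*k**3 + 4*k**2 - 4*k + 3)/16.
So s_k = (B(k−1)f/C)·t_k = (k*(4*k**3 + 4*k**2 - 4*k + 3)/(16*k**3 + 36*k**2 + 20*k + 7))·t_k = k*(4*k**3 + 4*k**2 - 4*k + 3).
Δs = 16*k**3 + 36*k**2 + 20*k + 7, as required.
Telescoping: Σ = s_(11) − s_(3) = 63437 − (405) = 63032.

Σ = 63032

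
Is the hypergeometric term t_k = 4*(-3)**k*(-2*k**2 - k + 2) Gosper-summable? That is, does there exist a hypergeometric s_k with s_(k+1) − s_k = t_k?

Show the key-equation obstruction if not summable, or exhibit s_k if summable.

Compute t_(k+1)/t_k: get 3*(-k - 2*(k + 1)**2 + 1)/(2*k**2 + k - 2).
Normal form (A,B,C) = (-3, 1, k**2 + k/2 - 1).
Set up (-3)·f(k+1) − (1)·f(k) − (k**2 + k/2 - 1) = 0.
Bound: deg f ≤ 2.
Solve for f: f(k) = -(k**2 - k - 1)/4 (degree 2 ≤ 2).
So s_k = (B(k−1)f/C)·t_k = (-(k**2 - k - 1)/(2*(2*k**2 + k - 2)))·t_k = 2*(-3)**k*(k**2 - k - 1).
Δs = 4*(-3)**k*(-2*k**2 - k + 2), as required.

Yes. s_k = 2*(-3)**k*(k**2 - k - 1).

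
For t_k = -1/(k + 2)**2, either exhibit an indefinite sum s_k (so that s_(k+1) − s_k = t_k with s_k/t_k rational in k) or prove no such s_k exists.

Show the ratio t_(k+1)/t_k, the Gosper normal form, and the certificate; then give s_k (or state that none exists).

Step 1: r(k) = (k + 2)**2/(k + 3)**2.
So A=k**2 + 4*k + 4 and B=k**2 + 6*k + 9, with C=1.
Key eq: (k**2 + 4*k + 4)·f(k+1) = (k**2 + 4*k + 4)·f(k) + (1).
Degrees (2,2,0) ⇒ d ≤ 0.
Generic f = c0 gives residual -1; -1 = 0 cannot hold, so t_k is not Gosper-summable.

none — t_k is not Gosper-summable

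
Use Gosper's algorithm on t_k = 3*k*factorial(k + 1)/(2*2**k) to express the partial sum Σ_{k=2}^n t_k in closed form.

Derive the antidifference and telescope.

S(n) = -9/2 + 3*factorial(n + 2)/(2*2**n)

t_(k+1)/t_k = (k + 1)*(k + 2)/(2*k).
So A=k/2 + 1 and B=1, with C=k.
Need (k/2 + 1)·f(k+1) − (1)·f(k) = k.
d = 0 from the (1,0,1) case.
Solving with deg f ≤ 0: f(k) = 2.
Then R = B(k−1)f/C = 2/k, so s_k = R(k)·t_k = 3*factorial(k + 1)/2**k.
Δs = 3*k*factorial(k + 1)/(2*2**k), as required.
Σ_(k=2)^n t_k = s_(n+1) − s_(2) = (3*2**(-n - 1)*factorial(n + 2)) − (9/2), i.e. -9/2 + 3*factorial(n + 2)/(2*2**n).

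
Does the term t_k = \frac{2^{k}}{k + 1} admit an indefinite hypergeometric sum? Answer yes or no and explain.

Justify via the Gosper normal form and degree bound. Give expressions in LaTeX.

r(k) = 2*(k + 1)/(k + 2) after simplifying.
Take A(k)=2*k + 2, B(k)=k + 2, C(k)=1.
Set up (2*k + 2)·f(k+1) − (k + 1)·f(k) − (1) = 0.
Bound: deg f ≤ -1.
Negative degree bound (-1): no f exists, t_k not Gosper-summable.

No; the degree bound rules out any f.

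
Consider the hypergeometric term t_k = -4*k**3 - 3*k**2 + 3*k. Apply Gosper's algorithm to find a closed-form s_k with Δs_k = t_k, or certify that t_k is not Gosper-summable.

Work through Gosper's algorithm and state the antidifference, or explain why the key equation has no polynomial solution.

Ratio r(k) = (4*k**3 + 15*k**2 + 15*k + 4)/(k*(4*k**2 + 3*k - 3)).
A = 1, B = 1, C = k**3 + 3*k**2/4 - 3*k/4.
Need (1)·f(k+1) − (1)·f(k) = k**3 + 3*k**2/4 - 3*k/4.
Bound: deg f ≤ 4.
Solve for f: f(k) = k*(k - 1)*(k**2 - 2)/4 (degree 4 ≤ 4).
Then R = B(k−1)f/C = (k - 1)*(k**2 - 2)/(4*k**2 + 3*k - 3), so s_k = R(k)·t_k = k*(-k**3 + k**2 + 2*k - 2).
Check: Δs_k = k*(-4*k**2 - 3*k + 3). ✓

s_k = k*(-k**3 + k**2 + 2*k - 2)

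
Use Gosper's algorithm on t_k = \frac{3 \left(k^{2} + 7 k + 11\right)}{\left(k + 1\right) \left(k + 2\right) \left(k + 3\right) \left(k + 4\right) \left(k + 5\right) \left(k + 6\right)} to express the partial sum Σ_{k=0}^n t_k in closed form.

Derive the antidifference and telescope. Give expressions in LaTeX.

S(n) = \frac{n^{3} + 12 n^{2} + 44 n + 33}{15 \left(n^{3} + 12 n^{2} + 44 n + 48\right)}

r(k) = (k + 1)*(7*k + (k + 1)**2 + 18)/((k + 7)*(k**2 + 7*k + 11)) after simplifying.
Normal form (A,B,C) = (k + 1, k + 7, k**2 + 7*k + 11).
f must satisfy (k + 1)·f(k+1) − (k + 6)·f(k) = k**2 + 7*k + 11.
Degrees (1,1,2) ⇒ d ≤ 5.
Solving with deg f ≤ 5: f(k) = k*(k + 2)*(k + 4)*(k**2 + 9*k + 23)/45.
So s_k = (B(k−1)f/C)·t_k = (k*(k + 2)*(k + 4)*(k + 6)*(k**2 + 9*k + 23)/(45*(k**2 + 7*k + 11)))·t_k = k*(k**2 + 9*k + 23)/(15*(k**3 + 9*k**2 + 23*k + 15)).
Δs = 3*(k**2 + 7*k + 11)/(k**6 + 21*k**5 + 175*k**4 + 735*k**3 + 1624*k**2 + 1764*k + 720), as required.
Telescope: S(n) = s_(n+1) − s_(0) = (n**3 + 12*n**2 + 44*n + 33)/(15*(n**3 + 12*n**2 + 44*n + 48)) − (0) = (n**3 + 12*n**2 + 44*n + 33)/(15*(n**3 + 12*n**2 + 44*n + 48)).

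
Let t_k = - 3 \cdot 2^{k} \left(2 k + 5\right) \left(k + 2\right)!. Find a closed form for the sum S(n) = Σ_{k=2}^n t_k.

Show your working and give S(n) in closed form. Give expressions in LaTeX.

Step 1: r(k) = 2*(k + 3)*(2*k + 7)/(2*k + 5).
Normal form (A,B,C) = (2*k + 6, 1, k + 5/2).
Need (2*k + 6)·f(k+1) − (1)·f(k) = k + 5/2.
From deg A=1, deg B=0, deg C=1: d=0.
A polynomial solution: f(k) = 1/2.
Certificate R = B(k−1)f/C = 1/(2*k + 5) gives s_k = -3*2**k*factorial(k + 2).
Verify: -3*2**k*(2*k + 5)*factorial(k + 2) matches t_k.
Telescope: S(n) = s_(n+1) − s_(2) = -6*2**n*factorial(n + 3) − (-288) = -6*2**n*factorial(n + 3) + 288.

S(n) = - 6 \cdot 2^{n} \left(n + 3\right)! + 288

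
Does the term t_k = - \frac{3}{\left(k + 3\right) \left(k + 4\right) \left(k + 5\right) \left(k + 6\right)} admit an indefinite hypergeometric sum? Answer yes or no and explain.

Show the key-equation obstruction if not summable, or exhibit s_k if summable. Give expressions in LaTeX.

The ratio is (k + 3)/(k + 7).
So A=k + 3 and B=k + 7, with C=1.
Set up (k + 3)·f(k+1) − (k + 6)·f(k) − (1) = 0.
Bound: deg f ≤ 3.
A polynomial solution: f(k) = k*(k**2 + 12*k + 47)/180.
Certificate R = B(k−1)f/C = k*(k + 6)*(k**2 + 12*k + 47)/180 gives s_k = k*(-k**2 - 12*k - 47)/(60*(k + 3)*(k + 4)*(k + 5)).
Verify: -3/(k**4 + 18*k**3 + 119*k**2 + 342*k + 360) matches t_k.

Yes. s_k = \frac{k \left(- k^{2} - 12 k - 47\right)}{60 \left(k + 3\right) \left(k + 4\right) \left(k + 5\right)}.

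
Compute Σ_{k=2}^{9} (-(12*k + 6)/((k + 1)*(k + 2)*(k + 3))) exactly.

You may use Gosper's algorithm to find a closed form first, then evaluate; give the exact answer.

Σ = -39/22

Ratio r(k) = (k + 1)*(2*k + 3)/((k + 4)*(2*k + 1)).
Factor: A=k + 1; B=k + 4; C=k + 1/2.
Solve (k + 1)·f(k+1) − (k + 3)·f(k) = k + 1/2.
Bound: deg f ≤ 2.
Solving with deg f ≤ 2: f(k) = k*(3*k + 1)/8.
So s_k = (B(k−1)f/C)·t_k = (k*(k + 3)*(3*k + 1)/(4*(2*k + 1)))·t_k = -3*k*(3*k + 1)/(2*(k + 1)*(k + 2)).
Verify: 6*(-2*k - 1)/(k**3 + 6*k**2 + 11*k + 6) matches t_k.
Telescoping: Σ = s_(10) − s_(2) = -155/44 − (-7/4) = -39/22.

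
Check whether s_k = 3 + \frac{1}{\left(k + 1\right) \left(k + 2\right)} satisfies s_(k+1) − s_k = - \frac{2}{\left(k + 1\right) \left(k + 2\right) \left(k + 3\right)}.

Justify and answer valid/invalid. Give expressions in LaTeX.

valid (s_(k+1) − s_k reduces to t_k)

s_(k+1) = 3 + 1/((k + 2)*(k + 3))
s_(k+1) − s_k = -2/(k**3 + 6*k**2 + 11*k + 6)
(s_(k+1) − s_k) − t_k = 0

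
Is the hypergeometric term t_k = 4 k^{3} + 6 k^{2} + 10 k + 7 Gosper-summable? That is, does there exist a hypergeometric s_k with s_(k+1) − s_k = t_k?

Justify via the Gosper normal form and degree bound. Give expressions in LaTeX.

r(k) = (4*k**3 + 18*k**2 + 34*k + 27)/(4*k**3 + 6*k**2 + 10*k + 7) after simplifying.
So A=1 and B=1, with C=k**3 + 3*k**2/2 + 5*k/2 + 7/4.
Need (1)·f(k+1) − (1)·f(k) = k**3 + 3*k**2/2 + 5*k/2 + 7/4.
deg f ≤ 4 (via 0,0,3).
Solving with deg f ≤ 4: f(k) = k*(k**3 + 3*k + 3)/4.
Certificate R = B(k−1)f/C = k*(k**3 + 3*k + 3)/(4*k**3 + 6*k**2 + 10*k + 7) gives s_k = k*(k**3 + 3*k + 3).
Δs = 4*k**3 + 6*k**2 + 10*k + 7, as required.

Yes. s_k = k \left(k^{3} + 3 k + 3\right).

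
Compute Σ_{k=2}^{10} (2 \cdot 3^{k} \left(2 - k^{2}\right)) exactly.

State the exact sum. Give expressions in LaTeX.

Σ = -15766092

The ratio is 3*((k + 1)**2 - 2)/(k**2 - 2).
Normal form (A,B,C) = (3, 1, k**2 - 2).
Set up (3)·f(k+1) − (1)·f(k) − (k**2 - 2) = 0.
d = 2 from the (0,0,2) case.
A polynomial solution: f(k) = (k**2 - 3*k + 1)/2.
Certificate R = B(k−1)f/C = (k**2 - 3*k + 1)/(2*(k**2 - 2)) gives s_k = 3**k*(-k**2 + 3*k - 1).
Check: Δs_k = 2*3**k*(2 - k**2). ✓
Telescoping: Σ = s_(11) − s_(2) = -15766083 − (9) = -15766092.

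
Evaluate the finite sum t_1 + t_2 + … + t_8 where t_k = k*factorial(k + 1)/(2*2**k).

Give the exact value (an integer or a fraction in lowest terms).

Σ = 14173/2

Ratio r(k) = (k + 1)*(k + 2)/(2*k).
So A=k/2 + 1 and B=1, with C=k.
Need (k/2 + 1)·f(k+1) − (1)·f(k) = k.
Degrees (1,0,1) ⇒ d ≤ 0.
Solve for f: f(k) = 2 (degree 0 ≤ 0).
Get s_k = R·t_k = factorial(k + 1)/2**k with R(k) = B(k−1)f(k)/C(k) = 2/k.
Verify: k*factorial(k + 1)/(2*2**k) matches t_k.
Evaluate s at k=9 and k=1: 14175/2 and 1; difference 14173/2.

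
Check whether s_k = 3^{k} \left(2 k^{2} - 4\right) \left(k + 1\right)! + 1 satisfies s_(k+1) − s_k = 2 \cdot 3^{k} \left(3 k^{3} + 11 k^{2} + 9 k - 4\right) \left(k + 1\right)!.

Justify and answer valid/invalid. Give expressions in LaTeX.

s_(k+1) = 3**(k + 1)*(2*(k + 1)**2 - 4)*factorial(k + 2) + 1
s_(k+1) − s_k = 2*3**k*(3*k**3 + 11*k**2 + 9*k - 4)*factorial(k + 1)
(s_(k+1) − s_k) − t_k = 0

valid (s_(k+1) − s_k reduces to t_k)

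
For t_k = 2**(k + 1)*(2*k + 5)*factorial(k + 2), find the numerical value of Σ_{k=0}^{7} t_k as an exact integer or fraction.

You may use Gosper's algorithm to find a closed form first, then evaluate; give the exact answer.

Σ = 1857945596

t_(k+1)/t_k = 2*(k + 3)*(2*k + 7)/(2*k + 5).
Take A(k)=2*k + 6, B(k)=1, C(k)=k + 5/2.
Solve (2*k + 6)·f(k+1) − (1)·f(k) = k + 5/2.
deg f ≤ 0 (via 1,0,1).
Match coefficients ⇒ f(k) = 1/2.
R(k) = B(k−1)·f(k)/C(k) = 1/(2*k + 5); s_k = R·t_k = 2**(k + 1)*factorial(k + 2).
Check: Δs_k = 2**(k + 1)*(2*k + 5)*factorial(k + 2). ✓
Sum = s_(8) − s_(0); s_(8) = 1857945600, s_(0) = 4 ⇒ 1857945596.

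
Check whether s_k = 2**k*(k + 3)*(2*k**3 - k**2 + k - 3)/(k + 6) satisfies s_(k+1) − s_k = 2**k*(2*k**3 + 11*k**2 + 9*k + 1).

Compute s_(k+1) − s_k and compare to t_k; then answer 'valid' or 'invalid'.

Invalid: residual 2**k*(-6*k**4 - 63*k**3 - 228*k**2 - 162*k - 27)/(k**2 + 13*k + 42) ≠ 0.

s_(k+1) = 2**(k + 1)*(k + 4)*(k + 2*(k + 1)**3 - (k + 1)**2 - 2)/(k + 7)
s_(k+1) − s_k = 2**k*(2*k**5 + 31*k**4 + 173*k**3 + 352*k**2 + 229*k + 15)/(k**2 + 13*k + 42)
(s_(k+1) − s_k) − t_k = 2**k*(-6*k**4 - 63*k**3 - 228*k**2 - 162*k - 27)/(k**2 + 13*k + 42)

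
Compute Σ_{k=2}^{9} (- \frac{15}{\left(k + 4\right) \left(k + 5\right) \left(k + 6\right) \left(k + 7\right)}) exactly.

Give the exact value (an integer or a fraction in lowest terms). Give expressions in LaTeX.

Σ = -3/224

r(k) = (k + 4)/(k + 8) after simplifying.
Gosper form: A/B · C(k+1)/C(k) with A=k + 4, B=k + 8, C=1.
Set up (k + 4)·f(k+1) − (k + 7)·f(k) − (1) = 0.
deg f ≤ 3 (via 1,1,0).
Match coefficients ⇒ f(k) = k*(k**2 + 15*k + 74)/360.
Certificate R = B(k−1)f/C = k*(k + 7)*(k**2 + 15*k + 74)/360 gives s_k = k*(-k**2 - 15*k - 74)/(24*(k + 4)*(k + 5)*(k + 6)).
s_(k+1) − s_k = -15/(k**4 + 22*k**3 + 179*k**2 + 638*k + 840) = t_k.
Telescoping: Σ = s_(10) − s_(2) = -9/224 − (-3/112) = -3/224.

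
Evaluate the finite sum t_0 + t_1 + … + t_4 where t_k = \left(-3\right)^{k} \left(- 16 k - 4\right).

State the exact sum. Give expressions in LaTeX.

Σ = -4372

Ratio r(k) = 3*(-4*k - 5)/(4*k + 1).
A = -3, B = 1, C = k + 1/4.
Solve (-3)·f(k+1) − (1)·f(k) = k + 1/4.
From deg A=0, deg B=0, deg C=1: d=1.
Solving with deg f ≤ 1: f(k) = -(2*k - 1)/8.
Get s_k = R·t_k = (-3)**k*(4*k - 2) with R(k) = B(k−1)f(k)/C(k) = -(2*k - 1)/(2*(4*k + 1)).
s_(k+1) − s_k = (-3)**k*(-16*k - 4) = t_k.
Evaluate s at k=5 and k=0: -4374 and -2; difference -4372.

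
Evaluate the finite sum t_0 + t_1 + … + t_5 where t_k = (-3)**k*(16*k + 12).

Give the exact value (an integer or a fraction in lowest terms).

Σ = -17496

Compute t_(k+1)/t_k: get 3*(-4*k - 7)/(4*k + 3).
Factor: A=-3; B=1; C=k + 3/4.
f must satisfy (-3)·f(k+1) − (1)·f(k) = k + 3/4.
deg f ≤ 1 (via 0,0,1).
Solve for f: f(k) = -k/4 (degree 1 ≤ 1).
R(k) = B(k−1)·f(k)/C(k) = -k/(4*k + 3); s_k = R·t_k = -4*(-3)**k*k.
Verify: (-3)**k*(16*k + 12) matches t_k.
Σ_(k=0)^(5) t_k = s_(6) − s_(0) = -17496 − (0) = -17496.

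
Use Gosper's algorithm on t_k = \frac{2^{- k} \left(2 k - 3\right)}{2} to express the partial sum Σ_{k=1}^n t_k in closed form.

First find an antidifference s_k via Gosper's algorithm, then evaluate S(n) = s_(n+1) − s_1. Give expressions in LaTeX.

Step 1: r(k) = (2*k - 1)/(2*(2*k - 3)).
Gosper form: A/B · C(k+1)/C(k) with A=1/2, B=1, C=k - 3/2.
Need (1/2)·f(k+1) − (1)·f(k) = k - 3/2.
deg f ≤ 1 (via 0,0,1).
Coefficient equations give f(k) = 1 - 2*k.
R(k) = B(k−1)·f(k)/C(k) = -2*(2*k - 1)/(2*k - 3); s_k = R·t_k = (1 - 2*k)/2**k.
Check: Δs_k = (2*k - 3)/(2*2**k). ✓
s_(n+1) = 2**(-n - 1)*(-2*n - 1) and s_(1) = -1/2, so S(n) = 2**(-n - 1)*(2**n - 2*n - 1).

S(n) = 2^{- n - 1} \left(2^{n} - 2 n - 1\right)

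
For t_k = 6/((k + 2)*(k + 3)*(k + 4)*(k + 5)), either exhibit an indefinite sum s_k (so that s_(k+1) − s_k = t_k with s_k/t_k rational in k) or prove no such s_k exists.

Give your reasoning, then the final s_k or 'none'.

Step 1: r(k) = (k + 2)/(k + 6).
Normal form (A,B,C) = (k + 2, k + 6, 1).
Key eq: (k + 2)·f(k+1) = (k + 5)·f(k) + (1).
Bound: deg f ≤ 3.
A polynomial solution: f(k) = k*(k**2 + 9*k + 26)/72.
So s_k = (B(k−1)f/C)·t_k = (k*(k + 5)*(k**2 + 9*k + 26)/72)·t_k = k*(k**2 + 9*k + 26)/(12*(k + 2)*(k + 3)*(k + 4)).
s_(k+1) − s_k = 6/(k**4 + 14*k**3 + 71*k**2 + 154*k + 120) = t_k.

s_k = k*(k**2 + 9*k + 26)/(12*(k + 2)*(k + 3)*(k + 4))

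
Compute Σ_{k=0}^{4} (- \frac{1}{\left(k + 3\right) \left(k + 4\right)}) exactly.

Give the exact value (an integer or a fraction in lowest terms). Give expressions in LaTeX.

Ratio r(k) = (k + 3)/(k + 5).
A = k + 3, B = k + 5, C = 1.
Set up (k + 3)·f(k+1) − (k + 4)·f(k) − (1) = 0.
Degrees (1,1,0) ⇒ d ≤ 1.
Solve for f: f(k) = k/3 (degree 1 ≤ 1).
Then R = B(k−1)f/C = k*(k + 4)/3, so s_k = R(k)·t_k = -k/(3*k + 9).
Δs = -1/(k**2 + 7*k + 12), as required.
Sum = s_(5) − s_(0); s_(5) = -5/24, s_(0) = 0 ⇒ -5/24.

Σ = -5/24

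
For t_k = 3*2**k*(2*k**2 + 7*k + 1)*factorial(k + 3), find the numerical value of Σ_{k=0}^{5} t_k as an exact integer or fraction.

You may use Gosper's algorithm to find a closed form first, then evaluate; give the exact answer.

The ratio is 2*(2*k**3 + 19*k**2 + 54*k + 40)/(2*k**2 + 7*k + 1).
Gosper form: A/B · C(k+1)/C(k) with A=2*k + 8, B=1, C=k**2 + 7*k/2 + 1/2.
Key eq: (2*k + 8)·f(k+1) = (1)·f(k) + (k**2 + 7*k/2 + 1/2).
Degrees (1,0,2) ⇒ d ≤ 1.
Match coefficients ⇒ f(k) = (k - 1)/2.
Get s_k = R·t_k = 3*2**k*(k - 1)*factorial(k + 3) with R(k) = B(k−1)f(k)/C(k) = (k - 1)/(2*k**2 + 7*k + 1).
s_(k+1) − s_k = 3*2**k*(2*k**2 + 7*k + 1)*factorial(k + 3) = t_k.
Σ_(k=0)^(5) t_k = s_(6) − s_(0) = 348364800 − (-18) = 348364818.

Σ = 348364818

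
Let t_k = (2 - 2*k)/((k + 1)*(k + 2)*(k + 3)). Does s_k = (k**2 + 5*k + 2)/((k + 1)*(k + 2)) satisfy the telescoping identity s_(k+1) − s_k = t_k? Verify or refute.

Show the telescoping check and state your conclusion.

s_(k+1) = (5*k + (k + 1)**2 + 7)/((k + 2)*(k + 3))
s_(k+1) − s_k = 2*(1 - k)/(k**3 + 6*k**2 + 11*k + 6)
(s_(k+1) − s_k) − t_k = 0

valid (s_(k+1) − s_k reduces to t_k)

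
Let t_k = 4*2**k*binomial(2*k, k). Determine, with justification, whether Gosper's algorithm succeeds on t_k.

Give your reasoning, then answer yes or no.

Step 1: r(k) = 4*(2*k + 1)/(k + 1).
Gosper form: A/B · C(k+1)/C(k) with A=8*k + 4, B=k + 1, C=1.
Solve (8*k + 4)·f(k+1) − (k)·f(k) = 1.
Bound: deg f ≤ -1.
deg f ≤ -1 is impossible — no certificate.

No — t_k has no hypergeometric antidifference.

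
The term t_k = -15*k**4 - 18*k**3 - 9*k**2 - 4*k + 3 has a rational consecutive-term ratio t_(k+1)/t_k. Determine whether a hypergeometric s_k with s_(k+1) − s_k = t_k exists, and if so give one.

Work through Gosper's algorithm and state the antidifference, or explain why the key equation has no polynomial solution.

t_(k+1)/t_k = (15*k**4 + 78*k**3 + 153*k**2 + 136*k + 43)/(15*k**4 + 18*k**3 + 9*k**2 + 4*k - 3).
Factor: A=1; B=1; C=k**4 + 6*k**3/5 + 3*k**2/5 + 4*k/15 - 1/5.
f must satisfy (1)·f(k+1) − (1)·f(k) = k**4 + 6*k**3/5 + 3*k**2/5 + 4*k/15 - 1/5.
d = 5 from the (0,0,4) case.
Coefficient equations give f(k) = k*(3*k**4 - 3*k**3 - k**2 + 2*k - 4)/15.
R(k) = B(k−1)·f(k)/C(k) = k*(3*k**4 - 3*k**3 - k**2 + 2*k - 4)/(15*k**4 + 18*k**3 + 9*k**2 + 4*k - 3); s_k = R·t_k = k*(-3*k**4 + 3*k**3 + k**2 - 2*k + 4).
Check: Δs_k = -15*k**4 - 18*k**3 - 9*k**2 - 4*k + 3. ✓

s_k = k*(-3*k**4 + 3*k**3 + k**2 - 2*k + 4)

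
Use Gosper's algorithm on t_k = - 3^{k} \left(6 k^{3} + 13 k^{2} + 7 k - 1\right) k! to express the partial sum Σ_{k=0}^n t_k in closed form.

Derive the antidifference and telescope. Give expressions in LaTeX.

S(n) = - 6 \cdot 3^{n} n^{3} n! - 15 \cdot 3^{n} n^{2} n! - 6 \cdot 3^{n} n n! + 3 \cdot 3^{n} n! - 2

Compute t_(k+1)/t_k: get 3*(6*k**4 + 37*k**3 + 82*k**2 + 76*k + 25)/(6*k**3 + 13*k**2 + 7*k - 1).
Normal form (A,B,C) = (3*k + 3, 1, k**3 + 13*k**2/6 + 7*k/6 - 1/6).
Solve (3*k + 3)·f(k+1) − (1)·f(k) = k**3 + 13*k**2/6 + 7*k/6 - 1/6.
deg f ≤ 2 (via 1,0,3).
Coefficient equations give f(k) = (2*k**2 - k - 2)/6.
Get s_k = R·t_k = 3**k*(-2*k**2 + k + 2)*factorial(k) with R(k) = B(k−1)f(k)/C(k) = (2*k**2 - k - 2)/(6*k**3 + 13*k**2 + 7*k - 1).
Verify: -3**k*(6*k**3 + 13*k**2 + 7*k - 1)*factorial(k) matches t_k.
Telescope: S(n) = s_(n+1) − s_(0) = -3**(n + 1)*(2*n**2 + 3*n - 1)*factorial(n + 1) − (2) = -6*3**n*n**3*factorial(n) - 15*3**n*n**2*factorial(n) - 6*3**n*n*factorial(n) + 3*3**n*factorial(n) - 2.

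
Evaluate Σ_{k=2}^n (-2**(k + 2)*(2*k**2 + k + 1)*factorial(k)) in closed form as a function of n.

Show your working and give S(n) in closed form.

The ratio is 2*(k + 1)*(k + 2*(k + 1)**2 + 2)/(2*k**2 + k + 1).
Gosper form: A/B · C(k+1)/C(k) with A=2*k + 2, B=1, C=k**2 + k/2 + 1/2.
Solve (2*k + 2)·f(k+1) − (1)·f(k) = k**2 + k/2 + 1/2.
Bound: deg f ≤ 1.
A polynomial solution: f(k) = (k - 1)/2.
Then R = B(k−1)f/C = (k - 1)/(2*k**2 + k + 1), so s_k = R(k)·t_k = -2**(k + 2)*(k - 1)*factorial(k).
Verify: -2**(k + 2)*(2*k**2 + k + 1)*factorial(k) matches t_k.
s_(n+1) = -2**(n + 3)*n*factorial(n + 1) and s_(2) = -32, so S(n) = -8*2**n*n*factorial(n + 1) + 32.

S(n) = -8*2**n*n*factorial(n + 1) + 32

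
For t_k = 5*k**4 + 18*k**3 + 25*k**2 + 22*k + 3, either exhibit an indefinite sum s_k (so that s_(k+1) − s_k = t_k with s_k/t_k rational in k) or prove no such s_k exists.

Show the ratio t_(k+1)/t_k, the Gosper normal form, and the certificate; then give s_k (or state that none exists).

Step 1: r(k) = (5*k**4 + 38*k**3 + 109*k**2 + 146*k + 73)/(5*k**4 + 18*k**3 + 25*k**2 + 22*k + 3).
So A=1 and B=1, with C=k**4 + 18*k**3/5 + 5*k**2 + 22*k/5 + 3/5.
f must satisfy (1)·f(k+1) − (1)·f(k) = k**4 + 18*k**3/5 + 5*k**2 + 22*k/5 + 3/5.
d = 5 from the (0,0,4) case.
Match coefficients ⇒ f(k) = k*(k**4 + 2*k**3 + k**2 + 3*k - 4)/5.
So s_k = (B(k−1)f/C)·t_k = (k*(k**4 + 2*k**3 + k**2 + 3*k - 4)/(5*k**4 + 18*k**3 + 25*k**2 + 22*k + 3))·t_k = k*(k**4 + 2*k**3 + k**2 + 3*k - 4).
Check: Δs_k = 5*k**4 + 18*k**3 + 25*k**2 + 22*k + 3. ✓

s_k = k*(k**4 + 2*k**3 + k**2 + 3*k - 4)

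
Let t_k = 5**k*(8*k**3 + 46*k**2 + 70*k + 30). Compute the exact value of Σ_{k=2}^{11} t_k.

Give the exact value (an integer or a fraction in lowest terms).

Σ = 984374999200

r(k) = 5*(4*k**3 + 35*k**2 + 93*k + 77)/(4*k**3 + 23*k**2 + 35*k + 15) after simplifying.
So A=5 and B=1, with C=k**3 + 23*k**2/4 + 35*k/4 + 15/4.
Key eq: (5)·f(k+1) = (1)·f(k) + (k**3 + 23*k**2/4 + 35*k/4 + 15/4).
deg f ≤ 3 (via 0,0,3).
Coefficient equations give f(k) = k**2*(k + 2)/4.
Certificate R = B(k−1)f/C = k**2*(k + 2)/((4*k + 3)*(k**2 + 5*k + 5)) gives s_k = 2*5**k*k**2*(k + 2).
Check: Δs_k = 5**k*(8*k**3 + 46*k**2 + 70*k + 30). ✓
Evaluate s at k=12 and k=2: 984375000000 and 800; difference 984374999200.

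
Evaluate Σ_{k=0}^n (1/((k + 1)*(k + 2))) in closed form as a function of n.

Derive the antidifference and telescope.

Ratio r(k) = (k + 1)/(k + 3).
Gosper form: A/B · C(k+1)/C(k) with A=k + 1, B=k + 3, C=1.
Solve (k + 1)·f(k+1) − (k + 2)·f(k) = 1.
Bound: deg f ≤ 1.
Match coefficients ⇒ f(k) = k.
Certificate R = B(k−1)f/C = k*(k + 2) gives s_k = k/(k + 1).
Check: Δs_k = 1/(k**2 + 3*k + 2). ✓
Telescope: S(n) = s_(n+1) − s_(0) = (n + 1)/(n + 2) − (0) = (n + 1)/(n + 2).

S(n) = (n + 1)/(n + 2)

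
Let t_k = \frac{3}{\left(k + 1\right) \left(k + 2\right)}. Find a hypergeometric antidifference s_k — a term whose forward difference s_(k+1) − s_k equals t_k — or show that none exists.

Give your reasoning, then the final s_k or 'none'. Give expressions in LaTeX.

s_k = \frac{3 k}{k + 1}

Compute t_(k+1)/t_k: get (k + 1)/(k + 3).
So A=k + 1 and B=k + 3, with C=1.
Set up (k + 1)·f(k+1) − (k + 2)·f(k) − (1) = 0.
From deg A=1, deg B=1, deg C=0: d=1.
Solving with deg f ≤ 1: f(k) = k.
So s_k = (B(k−1)f/C)·t_k = (k*(k + 2))·t_k = 3*k/(k + 1).
Verify: 3/(k**2 + 3*k + 2) matches t_k.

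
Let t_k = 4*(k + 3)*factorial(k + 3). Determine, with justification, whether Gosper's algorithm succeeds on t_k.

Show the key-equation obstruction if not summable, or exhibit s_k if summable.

Yes. s_k = 4*factorial(k + 3).

Compute t_(k+1)/t_k: get (k + 4)**2/(k + 3).
Factor: A=k + 4; B=1; C=k + 3.
f must satisfy (k + 4)·f(k+1) − (1)·f(k) = k + 3.
deg f ≤ 0 (via 1,0,1).
Solving with deg f ≤ 0: f(k) = 1.
R(k) = B(k−1)·f(k)/C(k) = 1/(k + 3); s_k = R·t_k = 4*factorial(k + 3).
Δs = 4*(k + 3)*factorial(k + 3), as required.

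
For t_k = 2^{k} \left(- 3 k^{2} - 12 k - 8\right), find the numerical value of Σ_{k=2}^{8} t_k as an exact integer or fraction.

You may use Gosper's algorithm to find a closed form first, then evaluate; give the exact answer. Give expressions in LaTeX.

Σ = -125384

Step 1: r(k) = 2*(3*k**2 + 18*k + 23)/(3*k**2 + 12*k + 8).
Normal form (A,B,C) = (2, 1, k**2 + 4*k + 8/3).
Set up (2)·f(k+1) − (1)·f(k) − (k**2 + 4*k + 8/3) = 0.
d = 2 from the (0,0,2) case.
Coefficient equations give f(k) = (3*k**2 + 2)/3.
Get s_k = R·t_k = 2**k*(-3*k**2 - 2) with R(k) = B(k−1)f(k)/C(k) = (3*k**2 + 2)/(3*k**2 + 12*k + 8).
Verify: 2**k*(-3*k**2 - 12*k - 8) matches t_k.
Telescoping: Σ = s_(9) − s_(2) = -125440 − (-56) = -125384.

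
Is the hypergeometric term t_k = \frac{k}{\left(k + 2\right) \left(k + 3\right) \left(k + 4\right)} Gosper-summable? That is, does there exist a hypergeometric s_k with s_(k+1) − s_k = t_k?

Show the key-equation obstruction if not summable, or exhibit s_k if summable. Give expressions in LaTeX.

t_(k+1)/t_k = (k + 1)*(k + 2)/(k*(k + 5)).
Gosper form: A/B · C(k+1)/C(k) with A=k + 2, B=k + 5, C=k.
Key eq: (k + 2)·f(k+1) = (k + 4)·f(k) + (k).
Bound: deg f ≤ 2.
Solve for f: f(k) = k*(k - 1)/6 (degree 2 ≤ 2).
Get s_k = R·t_k = k*(k - 1)/(6*(k + 2)*(k + 3)) with R(k) = B(k−1)f(k)/C(k) = (k - 1)*(k + 4)/6.
Verify: k/(k**3 + 9*k**2 + 26*k + 24) matches t_k.

Yes. s_k = \frac{k \left(k - 1\right)}{6 \left(k + 2\right) \left(k + 3\right)}.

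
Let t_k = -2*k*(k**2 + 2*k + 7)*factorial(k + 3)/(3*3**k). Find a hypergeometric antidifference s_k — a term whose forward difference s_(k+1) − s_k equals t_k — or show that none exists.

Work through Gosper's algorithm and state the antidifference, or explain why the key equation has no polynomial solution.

t_(k+1)/t_k = (k + 1)*(k + 4)*(2*k + (k + 1)**2 + 9)/(3*k*(k**2 + 2*k + 7)).
Gosper form: A/B · C(k+1)/C(k) with A=k/3 + 4/3, B=1, C=k**3 + 2*k**2 + 7*k.
Key eq: (k/3 + 4/3)·f(k+1) = (1)·f(k) + (k**3 + 2*k**2 + 7*k).
Degrees (1,0,3) ⇒ d ≤ 2.
Solve for f: f(k) = 3*k*(k - 1) (degree 2 ≤ 2).
So s_k = (B(k−1)f/C)·t_k = (3*(k - 1)/(k**2 + 2*k + 7))·t_k = -2*k*(k - 1)*factorial(k + 3)/3**k.
Verify: -2*k*(k**2 + 2*k + 7)*factorial(k + 3)/(3*3**k) matches t_k.

s_k = -2*k*(k - 1)*factorial(k + 3)/3**k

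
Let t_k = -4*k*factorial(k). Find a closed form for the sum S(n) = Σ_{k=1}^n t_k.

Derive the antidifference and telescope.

S(n) = 4 - 4*factorial(n + 1)

t_(k+1)/t_k = (k + 1)**2/k.
Factor: A=k + 1; B=1; C=k.
Solve (k + 1)·f(k+1) − (1)·f(k) = k.
deg f ≤ 0 (via 1,0,1).
Coefficient equations give f(k) = 1.
R(k) = B(k−1)·f(k)/C(k) = 1/k; s_k = R·t_k = -4*factorial(k).
s_(k+1) − s_k = -4*k*factorial(k) = t_k.
s_(n+1) = -4*factorial(n + 1) and s_(1) = -4, so S(n) = 4 - 4*factorial(n + 1).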